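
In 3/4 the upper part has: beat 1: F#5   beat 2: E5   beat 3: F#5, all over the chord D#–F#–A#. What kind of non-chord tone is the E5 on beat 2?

Lower neighbor tone.

The harmony at that moment is D# minor triad (D#, F#, A#); E5 is not a chord tone.
It is approached by step down from F#5 and left by step up to F#5.
Step away and step back to the same note — a neighbor tone (lower neighbor).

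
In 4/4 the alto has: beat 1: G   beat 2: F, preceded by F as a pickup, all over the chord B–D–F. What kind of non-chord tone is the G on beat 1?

The harmony at that moment is B diminished triad (B, D, F); G is not a chord tone.
It is approached by step up from F and left by step down to F.
Step away and step back to the same note — a neighbor tone (upper neighbor).

Upper neighbor tone.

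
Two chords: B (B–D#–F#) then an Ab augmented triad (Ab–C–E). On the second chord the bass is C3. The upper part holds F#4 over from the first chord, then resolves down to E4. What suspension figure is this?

4–3 suspension.

At the second chord the bass is C3. The suspended F#4 lies a fourth above the bass; after resolving down by step to E4, the interval above the bass becomes a third.
Suspension figures are named by those two intervals: 4–3.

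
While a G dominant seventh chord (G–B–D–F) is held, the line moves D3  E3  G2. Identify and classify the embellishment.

E3 is an escape tone.

The harmony at that moment is G dominant seventh chord (G, B, D, F); E3 is not a chord tone.
It is approached by step up from D3 and left by leap down to G2.
Step in, leap out — an escape tone.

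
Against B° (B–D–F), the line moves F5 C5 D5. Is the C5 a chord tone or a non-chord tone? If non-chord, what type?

The harmony at that moment is B diminished triad (B, D, F); C5 is not a chord tone.
It is approached by leap down from F5 and left by step up to D5.
Leap in, step out — an appoggiatura.

Non-chord tone — an appoggiatura.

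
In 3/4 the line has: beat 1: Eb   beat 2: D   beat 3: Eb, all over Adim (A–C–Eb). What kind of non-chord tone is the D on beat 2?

Lower neighbor tone.

The harmony at that moment is A diminished triad (A, C, Eb); D is not a chord tone.
It is approached by step down from Eb and left by step up to Eb.
Step away and step back to the same note — a neighbor tone (lower neighbor).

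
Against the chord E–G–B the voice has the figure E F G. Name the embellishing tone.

The harmony at that moment is E minor triad (E, G, B); F is not a chord tone.
It is approached by step up from E and left by step up to G.
Step in, step out in the same direction — a passing tone.

F is a passing tone.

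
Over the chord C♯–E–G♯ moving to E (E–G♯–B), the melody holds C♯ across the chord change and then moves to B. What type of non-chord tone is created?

C♯ is a suspension.

The harmony at that moment is E major triad (E, G♯, B); C♯ is not a chord tone.
It is held over (the same pitch as the preceding C♯) and left by step down to B.
Held over from the previous chord and resolving down by step — a suspension.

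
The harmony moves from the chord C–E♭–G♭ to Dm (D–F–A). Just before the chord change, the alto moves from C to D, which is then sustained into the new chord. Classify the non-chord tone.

The harmony at that moment is C diminished triad (C, E♭, G♭); D is not a chord tone.
It is approached by step up from C and then sustained as the same pitch into the next harmony.
Arriving early and becoming a chord tone when the harmony changes — an anticipation.

D is an anticipation.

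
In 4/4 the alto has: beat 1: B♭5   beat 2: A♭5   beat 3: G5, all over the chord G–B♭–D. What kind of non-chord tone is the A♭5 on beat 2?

Passing tone.

The harmony at that moment is G minor triad (G, B♭, D); A♭5 is not a chord tone.
It is approached by step down from B♭5 and left by step down to G5.
Step in, step out in the same direction — a passing tone.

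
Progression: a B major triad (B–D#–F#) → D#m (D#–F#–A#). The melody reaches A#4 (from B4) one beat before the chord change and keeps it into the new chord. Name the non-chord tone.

A#4 is an anticipation.

The harmony at that moment is B major triad (B, D#, F#); A#4 is not a chord tone.
It is approached by step down from B4 and then sustained as the same pitch into the next harmony.
Arriving early and becoming a chord tone when the harmony changes — an anticipation.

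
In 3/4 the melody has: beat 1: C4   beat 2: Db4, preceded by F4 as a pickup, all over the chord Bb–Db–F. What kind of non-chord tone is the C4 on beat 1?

Appoggiatura.

The harmony at that moment is Bb minor triad (Bb, Db, F); C4 is not a chord tone.
It is approached by leap down from F4 and left by step up to Db4.
Leap in, step out, metrically accented — an appoggiatura.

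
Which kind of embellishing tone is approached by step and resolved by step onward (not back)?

Approach: by step. Departure: by step, continuing in the same direction.
Stepwise on both sides with no change of direction means the note fills in the space between two different chord tones — a passing tone. (Had it turned back to its starting note it would be a neighbor tone instead.)

Passing tone.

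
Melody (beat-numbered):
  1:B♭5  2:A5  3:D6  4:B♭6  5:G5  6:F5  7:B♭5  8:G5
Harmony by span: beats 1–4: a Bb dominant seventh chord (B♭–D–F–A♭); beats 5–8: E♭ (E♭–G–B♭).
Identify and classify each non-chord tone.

A5 (beat 2) — escape tone; F5 (beat 6) — escape tone.

The harmony at that moment is B♭ dominant seventh chord (B♭, D, F, A♭); A5 is not a chord tone.
It is approached by step down from B♭5 and left by leap up to D6.
Step in, leap out — an escape tone.
The harmony at that moment is E♭ major triad (E♭, G, B♭); F5 is not a chord tone.
It is approached by step down from G5 and left by leap up to B♭5.
Step in, leap out — an escape tone.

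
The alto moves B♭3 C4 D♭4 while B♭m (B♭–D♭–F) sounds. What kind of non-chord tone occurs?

C4 is a passing tone.

The harmony at that moment is B♭ minor triad (B♭, D♭, F); C4 is not a chord tone.
It is approached by step up from B♭3 and left by step up to D♭4.
Step in, step out in the same direction — a passing tone.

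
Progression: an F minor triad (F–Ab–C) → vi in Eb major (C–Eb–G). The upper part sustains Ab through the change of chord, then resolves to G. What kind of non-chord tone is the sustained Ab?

The harmony at that moment is C minor triad (C, Eb, G); Ab is not a chord tone.
It is held over (the same pitch as the preceding Ab) and left by step down to G.
Held over from the previous chord and resolving down by step — a suspension.

Ab is a suspension.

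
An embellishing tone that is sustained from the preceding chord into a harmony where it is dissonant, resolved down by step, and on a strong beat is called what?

Suspension.

Approach: by preparation — the pitch is first a chord tone, then held (tied or repeated) while the harmony changes under it. Departure: down by step. Metric position: strong.
A prepared dissonance that resolves downward by step — a suspension. (The same figure resolving upward would be a retardation.)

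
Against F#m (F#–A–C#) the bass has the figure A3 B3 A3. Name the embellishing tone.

The harmony at that moment is F# minor triad (F#, A, C#); B3 is not a chord tone.
It is approached by step up from A3 and left by step down to A3.
Step away and step back to the same note — a neighbor tone (upper neighbor).

B3 is a neighbor tone.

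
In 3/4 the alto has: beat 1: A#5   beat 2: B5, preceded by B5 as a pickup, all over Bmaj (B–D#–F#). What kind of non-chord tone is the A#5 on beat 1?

The harmony at that moment is B major triad (B, D#, F#); A#5 is not a chord tone.
It is approached by step down from B5 and left by step up to B5.
Step away and step back to the same note — a neighbor tone (lower neighbor).

Lower neighbor tone.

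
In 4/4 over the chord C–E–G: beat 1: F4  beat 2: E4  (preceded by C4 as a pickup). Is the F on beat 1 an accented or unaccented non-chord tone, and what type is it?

The harmony at that moment is C major triad (C, E, G); F4 is not a chord tone.
It is approached by leap up from C4 and left by step down to E4.
Leap in, step out — an appoggiatura.
It falls on the downbeat, so it is accented.

Accented appoggiatura.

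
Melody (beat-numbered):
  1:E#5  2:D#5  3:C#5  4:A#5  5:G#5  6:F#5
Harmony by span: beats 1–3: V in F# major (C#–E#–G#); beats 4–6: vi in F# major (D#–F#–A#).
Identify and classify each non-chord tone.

The harmony at that moment is C# major triad (C#, E#, G#); D#5 is not a chord tone.
It is approached by step down from E#5 and left by step down to C#5.
Step in, step out in the same direction — a passing tone.
The harmony at that moment is D# minor triad (D#, F#, A#); G#5 is not a chord tone.
It is approached by step down from A#5 and left by step down to F#5.
Step in, step out in the same direction — a passing tone.

D#5 (beat 2) — passing tone; G#5 (beat 5) — passing tone.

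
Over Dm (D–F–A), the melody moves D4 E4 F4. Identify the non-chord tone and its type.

E4 is a passing tone.

The harmony at that moment is D minor triad (D, F, A); E4 is not a chord tone.
It is approached by step up from D4 and left by step up to F4.
Step in, step out in the same direction — a passing tone.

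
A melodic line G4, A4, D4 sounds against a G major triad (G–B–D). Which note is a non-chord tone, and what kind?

The harmony at that moment is G major triad (G, B, D); A4 is not a chord tone.
It is approached by step up from G4 and left by leap down to D4.
Step in, leap out — an escape tone.

A4 is an escape tone.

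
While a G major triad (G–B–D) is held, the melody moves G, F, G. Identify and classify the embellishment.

F is a neighbor tone.

The harmony at that moment is G major triad (G, B, D); F is not a chord tone.
It is approached by step down from G and left by step up to G.
Step away and step back to the same note — a neighbor tone (lower neighbor).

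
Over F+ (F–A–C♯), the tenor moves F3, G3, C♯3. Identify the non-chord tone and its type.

The harmony at that moment is F augmented triad (F, A, C♯); G3 is not a chord tone.
It is approached by step up from F3 and left by leap down to C♯3.
Step in, leap out — an escape tone.

G3 is an escape tone.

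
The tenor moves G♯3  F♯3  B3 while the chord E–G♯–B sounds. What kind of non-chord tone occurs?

F♯3 is an escape tone.

The harmony at that moment is E major triad (E, G♯, B); F♯3 is not a chord tone.
It is approached by step down from G♯3 and left by leap up to B3.
Step in, leap out — an escape tone.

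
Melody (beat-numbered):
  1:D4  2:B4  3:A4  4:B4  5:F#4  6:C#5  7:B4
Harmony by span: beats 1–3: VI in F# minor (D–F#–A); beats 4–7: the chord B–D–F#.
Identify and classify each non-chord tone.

B4 (beat 2) — appoggiatura; C#5 (beat 6) — appoggiatura.

The harmony at that moment is D major triad (D, F#, A); B4 is not a chord tone.
It is approached by leap up from D4 and left by step down to A4.
Leap in, step out — an appoggiatura.
The harmony at that moment is B minor triad (B, D, F#); C#5 is not a chord tone.
It is approached by leap up from F#4 and left by step down to B4.
Leap in, step out — an appoggiatura.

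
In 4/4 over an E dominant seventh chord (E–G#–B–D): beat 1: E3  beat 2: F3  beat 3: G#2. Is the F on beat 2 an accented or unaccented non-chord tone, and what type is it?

Unaccented escape tone.

The harmony at that moment is E dominant seventh chord (E, G#, B, D); F3 is not a chord tone.
It is approached by step up from E3 and left by leap down to G#2.
Step in, leap out — an escape tone.
It falls on a weak beat, so it is unaccented.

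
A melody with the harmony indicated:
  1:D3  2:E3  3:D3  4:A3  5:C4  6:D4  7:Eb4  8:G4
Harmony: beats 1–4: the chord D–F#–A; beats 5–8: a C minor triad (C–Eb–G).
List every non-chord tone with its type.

E3 (beat 2) — neighbor tone; D4 (beat 6) — passing tone.

The harmony at that moment is D major triad (D, F#, A); E3 is not a chord tone.
It is approached by step up from D3 and left by step down to D3.
Step away and step back to the same note — a neighbor tone (upper neighbor).
The harmony at that moment is C minor triad (C, Eb, G); D4 is not a chord tone.
It is approached by step up from C4 and left by step up to Eb4.
Step in, step out in the same direction — a passing tone.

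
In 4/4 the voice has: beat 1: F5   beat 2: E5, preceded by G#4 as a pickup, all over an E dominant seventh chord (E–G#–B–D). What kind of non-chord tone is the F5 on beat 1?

The harmony at that moment is E dominant seventh chord (E, G#, B, D); F5 is not a chord tone.
It is approached by leap up from G#4 and left by step down to E5.
Leap in, step out, metrically accented — an appoggiatura.

Appoggiatura.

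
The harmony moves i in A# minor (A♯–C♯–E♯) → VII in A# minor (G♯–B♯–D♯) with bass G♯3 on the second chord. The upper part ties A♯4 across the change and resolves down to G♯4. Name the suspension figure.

9–8 suspension.

At the second chord the bass is G♯3. The suspended A♯4 lies a ninth above the bass; after resolving down by step to G♯4, the interval above the bass becomes an octave.
Suspension figures are named by those two intervals: 9–8.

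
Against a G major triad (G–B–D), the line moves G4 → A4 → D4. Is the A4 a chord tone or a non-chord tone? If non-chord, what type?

The harmony at that moment is G major triad (G, B, D); A4 is not a chord tone.
It is approached by step up from G4 and left by leap down to D4.
Step in, leap out — an escape tone.

Non-chord tone — an escape tone.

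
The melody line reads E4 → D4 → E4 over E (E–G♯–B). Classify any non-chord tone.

D4 is a neighbor tone.

The harmony at that moment is E major triad (E, G♯, B); D4 is not a chord tone.
It is approached by step down from E4 and left by step up to E4.
Step away and step back to the same note — a neighbor tone (lower neighbor).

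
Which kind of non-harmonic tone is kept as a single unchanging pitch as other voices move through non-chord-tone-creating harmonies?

Approach: none. Departure: none — a single pitch is sustained while the chords change around it, passing through harmonies that do not contain it.
No melodic motion at all; the dissonance is created entirely by the moving harmonies against the stationary note — a pedal tone (pedal point).

Pedal tone.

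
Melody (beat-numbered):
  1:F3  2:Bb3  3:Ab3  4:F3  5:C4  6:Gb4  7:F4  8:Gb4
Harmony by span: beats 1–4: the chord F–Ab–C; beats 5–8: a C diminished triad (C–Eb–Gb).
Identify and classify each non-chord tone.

Bb3 (beat 2) — appoggiatura; F4 (beat 7) — neighbor tone.

The harmony at that moment is F minor triad (F, Ab, C); Bb3 is not a chord tone.
It is approached by leap up from F3 and left by step down to Ab3.
Leap in, step out — an appoggiatura.
The harmony at that moment is C diminished triad (C, Eb, Gb); F4 is not a chord tone.
It is approached by step down from Gb4 and left by step up to Gb4.
Step away and step back to the same note — a neighbor tone (lower neighbor).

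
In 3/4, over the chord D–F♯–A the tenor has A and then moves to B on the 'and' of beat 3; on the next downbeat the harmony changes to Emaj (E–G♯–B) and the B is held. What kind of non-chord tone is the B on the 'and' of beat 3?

The harmony at that moment is D major triad (D, F♯, A); B is not a chord tone.
It is approached by step up from A and then sustained as the same pitch into the next harmony.
Arriving early and becoming a chord tone when the harmony changes — an anticipation.

Anticipation.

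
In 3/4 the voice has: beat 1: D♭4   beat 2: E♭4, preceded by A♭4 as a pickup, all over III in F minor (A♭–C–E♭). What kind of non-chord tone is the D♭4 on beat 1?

The harmony at that moment is A♭ major triad (A♭, C, E♭); D♭4 is not a chord tone.
It is approached by leap down from A♭4 and left by step up to E♭4.
Leap in, step out, metrically accented — an appoggiatura.

Appoggiatura.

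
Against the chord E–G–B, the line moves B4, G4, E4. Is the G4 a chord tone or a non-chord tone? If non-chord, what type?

Chord tone (the third of E minor triad).

E minor triad contains E, G, B; G is the third, so it is a chord tone.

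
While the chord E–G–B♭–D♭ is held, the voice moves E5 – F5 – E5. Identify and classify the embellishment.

F5 is a neighbor tone.

The harmony at that moment is E diminished seventh chord (E, G, B♭, D♭); F5 is not a chord tone.
It is approached by step up from E5 and left by step down to E5.
Step away and step back to the same note — a neighbor tone (upper neighbor).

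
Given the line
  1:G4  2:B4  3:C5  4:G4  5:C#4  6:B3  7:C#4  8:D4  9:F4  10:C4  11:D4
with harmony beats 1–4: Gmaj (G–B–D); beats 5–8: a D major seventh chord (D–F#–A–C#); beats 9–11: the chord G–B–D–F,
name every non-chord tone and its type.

C5 (beat 3) — escape tone; B3 (beat 6) — neighbor tone; C4 (beat 10) — appoggiatura.

The harmony at that moment is G major triad (G, B, D); C5 is not a chord tone.
It is approached by step up from B4 and left by leap down to G4.
Step in, leap out — an escape tone.
The harmony at that moment is D major seventh chord (D, F#, A, C#); B3 is not a chord tone.
It is approached by step down from C#4 and left by step up to C#4.
Step away and step back to the same note — a neighbor tone (lower neighbor).
The harmony at that moment is G dominant seventh chord (G, B, D, F); C4 is not a chord tone.
It is approached by leap down from F4 and left by step up to D4.
Leap in, step out — an appoggiatura.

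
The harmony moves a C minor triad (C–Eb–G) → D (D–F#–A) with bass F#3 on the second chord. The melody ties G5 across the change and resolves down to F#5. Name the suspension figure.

9–8 suspension.

At the second chord the bass is F#3. The suspended G5 lies a ninth above the bass; after resolving down by step to F#5, the interval above the bass becomes an octave.
Suspension figures are named by those two intervals: 9–8.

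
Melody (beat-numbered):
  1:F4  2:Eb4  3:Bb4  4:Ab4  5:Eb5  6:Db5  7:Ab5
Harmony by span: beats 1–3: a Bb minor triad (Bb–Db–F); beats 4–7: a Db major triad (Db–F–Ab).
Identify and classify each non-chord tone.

Eb4 (beat 2) — escape tone; Eb5 (beat 5) — appoggiatura.

The harmony at that moment is Bb minor triad (Bb, Db, F); Eb4 is not a chord tone.
It is approached by step down from F4 and left by leap up to Bb4.
Step in, leap out — an escape tone.
The harmony at that moment is Db major triad (Db, F, Ab); Eb5 is not a chord tone.
It is approached by leap up from Ab4 and left by step down to Db5.
Leap in, step out — an appoggiatura.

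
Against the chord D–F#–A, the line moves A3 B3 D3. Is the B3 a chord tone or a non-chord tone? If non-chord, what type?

The harmony at that moment is D major triad (D, F#, A); B3 is not a chord tone.
It is approached by step up from A3 and left by leap down to D3.
Step in, leap out — an escape tone.

Non-chord tone — an escape tone.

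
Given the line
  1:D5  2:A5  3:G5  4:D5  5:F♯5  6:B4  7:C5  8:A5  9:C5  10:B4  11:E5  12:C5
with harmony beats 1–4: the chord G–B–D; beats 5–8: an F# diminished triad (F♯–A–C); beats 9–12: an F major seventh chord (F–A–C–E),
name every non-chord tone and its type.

A5 (beat 2) — appoggiatura; B4 (beat 6) — appoggiatura; B4 (beat 10) — escape tone.

The harmony at that moment is G major triad (G, B, D); A5 is not a chord tone.
It is approached by leap up from D5 and left by step down to G5.
Leap in, step out — an appoggiatura.
The harmony at that moment is F♯ diminished triad (F♯, A, C); B4 is not a chord tone.
It is approached by leap down from F♯5 and left by step up to C5.
Leap in, step out — an appoggiatura.
The harmony at that moment is F major seventh chord (F, A, C, E); B4 is not a chord tone.
It is approached by step down from C5 and left by leap up to E5.
Step in, leap out — an escape tone.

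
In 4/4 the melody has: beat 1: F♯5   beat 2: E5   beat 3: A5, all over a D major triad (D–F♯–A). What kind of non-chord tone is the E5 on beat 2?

Escape tone.

The harmony at that moment is D major triad (D, F♯, A); E5 is not a chord tone.
It is approached by step down from F♯5 and left by leap up to A5.
Step in, leap out, on a weak beat — an escape tone.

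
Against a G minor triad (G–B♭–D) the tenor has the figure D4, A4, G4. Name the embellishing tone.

The harmony at that moment is G minor triad (G, B♭, D); A4 is not a chord tone.
It is approached by leap up from D4 and left by step down to G4.
Leap in, step out — an appoggiatura.

A4 is an appoggiatura.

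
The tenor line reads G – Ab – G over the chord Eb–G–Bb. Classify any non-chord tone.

The harmony at that moment is Eb major triad (Eb, G, Bb); Ab is not a chord tone.
It is approached by step up from G and left by step down to G.
Step away and step back to the same note — a neighbor tone (upper neighbor).

Ab is a neighbor tone.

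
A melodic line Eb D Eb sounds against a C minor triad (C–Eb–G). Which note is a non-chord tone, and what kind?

The harmony at that moment is C minor triad (C, Eb, G); D is not a chord tone.
It is approached by step down from Eb and left by step up to Eb.
Step away and step back to the same note — a neighbor tone (lower neighbor).

D is a neighbor tone.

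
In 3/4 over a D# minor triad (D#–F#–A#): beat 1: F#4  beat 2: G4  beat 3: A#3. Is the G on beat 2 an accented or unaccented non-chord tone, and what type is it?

Unaccented escape tone.

The harmony at that moment is D# minor triad (D#, F#, A#); G4 is not a chord tone.
It is approached by step up from F#4 and left by leap down to A#3.
Step in, leap out — an escape tone.
It falls on a weak beat, so it is unaccented.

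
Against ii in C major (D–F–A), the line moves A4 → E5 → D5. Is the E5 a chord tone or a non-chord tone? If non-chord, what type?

The harmony at that moment is D minor triad (D, F, A); E5 is not a chord tone.
It is approached by leap up from A4 and left by step down to D5.
Leap in, step out — an appoggiatura.

Non-chord tone — an appoggiatura.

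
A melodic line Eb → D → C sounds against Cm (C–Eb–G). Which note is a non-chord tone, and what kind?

The harmony at that moment is C minor triad (C, Eb, G); D is not a chord tone.
It is approached by step down from Eb and left by step down to C.
Step in, step out in the same direction — a passing tone.

D is a passing tone.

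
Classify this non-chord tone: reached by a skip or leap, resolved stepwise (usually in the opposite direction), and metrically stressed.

Approach: by leap. Departure: by step. Metric position: strong.
Leap in, step out, in a metrically strong position — an appoggiatura. (It is the mirror image of the escape tone, which steps in and leaps out from a weak position.)

Appoggiatura.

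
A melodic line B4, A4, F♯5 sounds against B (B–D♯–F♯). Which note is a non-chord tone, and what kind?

A4 is an escape tone.

The harmony at that moment is B major triad (B, D♯, F♯); A4 is not a chord tone.
It is approached by step down from B4 and left by leap up to F♯5.
Step in, leap out — an escape tone.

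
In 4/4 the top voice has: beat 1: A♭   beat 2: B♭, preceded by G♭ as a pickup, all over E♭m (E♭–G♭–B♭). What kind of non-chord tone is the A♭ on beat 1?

Passing tone.

The harmony at that moment is E♭ minor triad (E♭, G♭, B♭); A♭ is not a chord tone.
It is approached by step up from G♭ and left by step up to B♭.
Step in, step out in the same direction — a passing tone.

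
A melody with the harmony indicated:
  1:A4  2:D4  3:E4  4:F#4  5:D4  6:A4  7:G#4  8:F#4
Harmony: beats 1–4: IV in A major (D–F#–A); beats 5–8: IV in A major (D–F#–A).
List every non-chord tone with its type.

The harmony at that moment is D major triad (D, F#, A); E4 is not a chord tone.
It is approached by step up from D4 and left by step up to F#4.
Step in, step out in the same direction — a passing tone.
The harmony at that moment is D major triad (D, F#, A); G#4 is not a chord tone.
It is approached by step down from A4 and left by step down to F#4.
Step in, step out in the same direction — a passing tone.

E4 (beat 3) — passing tone; G#4 (beat 7) — passing tone.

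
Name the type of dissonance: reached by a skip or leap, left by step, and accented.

Appoggiatura.

Approach: by leap. Departure: by step. Metric position: strong.
Leap in, step out, in a metrically strong position — an appoggiatura. (It is the mirror image of the escape tone, which steps in and leaps out from a weak position.)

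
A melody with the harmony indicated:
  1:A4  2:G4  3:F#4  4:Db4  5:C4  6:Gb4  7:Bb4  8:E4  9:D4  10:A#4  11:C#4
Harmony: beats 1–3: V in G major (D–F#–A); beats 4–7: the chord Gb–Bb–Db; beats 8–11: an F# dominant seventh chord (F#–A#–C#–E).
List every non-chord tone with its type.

G4 (beat 2) — passing tone; C4 (beat 5) — escape tone; D4 (beat 9) — escape tone.

The harmony at that moment is D major triad (D, F#, A); G4 is not a chord tone.
It is approached by step down from A4 and left by step down to F#4.
Step in, step out in the same direction — a passing tone.
The harmony at that moment is Gb major triad (Gb, Bb, Db); C4 is not a chord tone.
It is approached by step down from Db4 and left by leap up to Gb4.
Step in, leap out — an escape tone.
The harmony at that moment is F# dominant seventh chord (F#, A#, C#, E); D4 is not a chord tone.
It is approached by step down from E4 and left by leap up to A#4.
Step in, leap out — an escape tone.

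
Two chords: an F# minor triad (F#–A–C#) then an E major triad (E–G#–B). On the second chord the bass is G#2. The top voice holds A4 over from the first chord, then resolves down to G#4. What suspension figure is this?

9–8 suspension.

At the second chord the bass is G#2. The suspended A4 lies a ninth above the bass; after resolving down by step to G#4, the interval above the bass becomes an octave.
Suspension figures are named by those two intervals: 9–8.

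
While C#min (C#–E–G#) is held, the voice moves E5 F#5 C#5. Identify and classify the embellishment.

F#5 is an escape tone.

The harmony at that moment is C# minor triad (C#, E, G#); F#5 is not a chord tone.
It is approached by step up from E5 and left by leap down to C#5.
Step in, leap out — an escape tone.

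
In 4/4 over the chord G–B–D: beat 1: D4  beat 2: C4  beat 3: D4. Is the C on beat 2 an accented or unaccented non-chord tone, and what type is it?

Unaccented neighbor tone.

The harmony at that moment is G major triad (G, B, D); C4 is not a chord tone.
It is approached by step down from D4 and left by step up to D4.
Step away and step back to the same note — a neighbor tone (lower neighbor).
It falls on a weak beat, so it is unaccented.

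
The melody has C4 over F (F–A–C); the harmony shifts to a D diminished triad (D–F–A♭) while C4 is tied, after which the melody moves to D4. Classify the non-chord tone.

The harmony at that moment is D diminished triad (D, F, A♭); C4 is not a chord tone.
It is held over (the same pitch as the preceding C4) and left by step up to D4.
Held over from the previous chord and resolving up by step — a retardation.

C4 is a retardation.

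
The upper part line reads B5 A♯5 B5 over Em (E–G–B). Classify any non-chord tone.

The harmony at that moment is E minor triad (E, G, B); A♯5 is not a chord tone.
It is approached by step down from B5 and left by step up to B5.
Step away and step back to the same note — a neighbor tone (lower neighbor).

A♯5 is a neighbor tone.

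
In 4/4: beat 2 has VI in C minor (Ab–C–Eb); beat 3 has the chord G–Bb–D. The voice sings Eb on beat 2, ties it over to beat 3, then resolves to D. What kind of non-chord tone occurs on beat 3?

Suspension.

The harmony at that moment is G minor triad (G, Bb, D); Eb is not a chord tone.
It is held over (the same pitch as the preceding Eb) and left by step down to D.
Held over from the previous chord and resolving down by step — a suspension.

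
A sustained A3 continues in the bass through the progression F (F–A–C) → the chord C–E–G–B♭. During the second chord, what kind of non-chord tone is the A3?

Pedal tone (pedal point).

The harmony at that moment is C dominant seventh chord (C, E, G, B♭); A3 is not a chord tone.
It is held over (the same pitch as the preceding A3) and then sustained as the same pitch into the next harmony.
Sustained through a change of harmony — a pedal tone.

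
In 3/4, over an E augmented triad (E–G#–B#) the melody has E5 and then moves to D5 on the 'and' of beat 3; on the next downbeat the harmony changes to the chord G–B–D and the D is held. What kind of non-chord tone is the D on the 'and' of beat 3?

Anticipation.

The harmony at that moment is E augmented triad (E, G#, B#); D5 is not a chord tone.
It is approached by step down from E5 and then sustained as the same pitch into the next harmony.
Arriving early and becoming a chord tone when the harmony changes — an anticipation.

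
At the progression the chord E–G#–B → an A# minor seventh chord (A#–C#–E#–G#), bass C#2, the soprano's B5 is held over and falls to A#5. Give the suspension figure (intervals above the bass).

7–6 suspension.

At the second chord the bass is C#2. The suspended B5 lies a seventh above the bass; after resolving down by step to A#5, the interval above the bass becomes a sixth.
Suspension figures are named by those two intervals: 7–6.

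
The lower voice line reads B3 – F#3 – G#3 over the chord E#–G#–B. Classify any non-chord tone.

The harmony at that moment is E# diminished triad (E#, G#, B); F#3 is not a chord tone.
It is approached by leap down from B3 and left by step up to G#3.
Leap in, step out — an appoggiatura.

F#3 is an appoggiatura.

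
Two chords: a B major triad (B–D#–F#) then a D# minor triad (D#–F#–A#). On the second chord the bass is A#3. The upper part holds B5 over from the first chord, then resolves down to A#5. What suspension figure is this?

9–8 suspension.

At the second chord the bass is A#3. The suspended B5 lies a ninth above the bass; after resolving down by step to A#5, the interval above the bass becomes an octave.
Suspension figures are named by those two intervals: 9–8.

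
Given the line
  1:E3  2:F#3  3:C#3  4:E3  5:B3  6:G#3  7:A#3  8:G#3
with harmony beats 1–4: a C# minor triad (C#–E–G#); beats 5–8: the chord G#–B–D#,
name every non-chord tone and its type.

The harmony at that moment is C# minor triad (C#, E, G#); F#3 is not a chord tone.
It is approached by step up from E3 and left by leap down to C#3.
Step in, leap out — an escape tone.
The harmony at that moment is G# minor triad (G#, B, D#); A#3 is not a chord tone.
It is approached by step up from G#3 and left by step down to G#3.
Step away and step back to the same note — a neighbor tone (upper neighbor).

F#3 (beat 2) — escape tone; A#3 (beat 7) — neighbor tone.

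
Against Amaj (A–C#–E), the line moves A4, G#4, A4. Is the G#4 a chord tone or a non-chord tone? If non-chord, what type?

Non-chord tone — a neighbor tone.

The harmony at that moment is A major triad (A, C#, E); G#4 is not a chord tone.
It is approached by step down from A4 and left by step up to A4.
Step away and step back to the same note — a neighbor tone (lower neighbor).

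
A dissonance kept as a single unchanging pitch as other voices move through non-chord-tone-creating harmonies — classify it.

Pedal tone.

Approach: none. Departure: none — a single pitch is sustained while the chords change around it, passing through harmonies that do not contain it.
No melodic motion at all; the dissonance is created entirely by the moving harmonies against the stationary note — a pedal tone (pedal point).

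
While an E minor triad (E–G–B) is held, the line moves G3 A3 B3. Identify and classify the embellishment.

The harmony at that moment is E minor triad (E, G, B); A3 is not a chord tone.
It is approached by step up from G3 and left by step up to B3.
Step in, step out in the same direction — a passing tone.

A3 is a passing tone.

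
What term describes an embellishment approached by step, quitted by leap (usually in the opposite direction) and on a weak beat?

Escape tone.

Approach: by step. Departure: by leap. Metric position: weak.
Step in, leap out, from a weak position — an escape tone (échappée). (It is the mirror image of the appoggiatura, which leaps in and steps out on a strong beat.)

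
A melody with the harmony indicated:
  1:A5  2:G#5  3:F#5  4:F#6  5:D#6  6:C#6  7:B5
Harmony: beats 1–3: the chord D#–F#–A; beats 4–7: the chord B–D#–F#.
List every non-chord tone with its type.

G#5 (beat 2) — passing tone; C#6 (beat 6) — passing tone.

The harmony at that moment is D# diminished triad (D#, F#, A); G#5 is not a chord tone.
It is approached by step down from A5 and left by step down to F#5.
Step in, step out in the same direction — a passing tone.
The harmony at that moment is B major triad (B, D#, F#); C#6 is not a chord tone.
It is approached by step down from D#6 and left by step down to B5.
Step in, step out in the same direction — a passing tone.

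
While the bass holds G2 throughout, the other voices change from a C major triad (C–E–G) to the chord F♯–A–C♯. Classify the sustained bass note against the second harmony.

The harmony at that moment is F♯ minor triad (F♯, A, C♯); G2 is not a chord tone.
It is held over (the same pitch as the preceding G2) and then sustained as the same pitch into the next harmony.
Sustained through a change of harmony — a pedal tone.

Pedal tone (pedal point).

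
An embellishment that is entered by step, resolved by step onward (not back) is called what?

Approach: by step. Departure: by step, continuing in the same direction.
Stepwise on both sides with no change of direction means the note fills in the space between two different chord tones — a passing tone. (Had it turned back to its starting note it would be a neighbor tone instead.)

Passing tone.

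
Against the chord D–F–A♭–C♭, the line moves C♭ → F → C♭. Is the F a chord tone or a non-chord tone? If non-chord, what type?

Chord tone (the third of D diminished seventh chord).

D diminished seventh chord contains D, F, A♭, C♭; F is the third, so it is a chord tone.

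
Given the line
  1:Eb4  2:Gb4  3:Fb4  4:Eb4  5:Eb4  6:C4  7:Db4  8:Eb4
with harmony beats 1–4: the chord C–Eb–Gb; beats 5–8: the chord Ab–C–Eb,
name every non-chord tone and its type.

The harmony at that moment is C diminished triad (C, Eb, Gb); Fb4 is not a chord tone.
It is approached by step down from Gb4 and left by step down to Eb4.
Step in, step out in the same direction — a passing tone.
The harmony at that moment is Ab major triad (Ab, C, Eb); Db4 is not a chord tone.
It is approached by step up from C4 and left by step up to Eb4.
Step in, step out in the same direction — a passing tone.

Fb4 (beat 3) — passing tone; Db4 (beat 7) — passing tone.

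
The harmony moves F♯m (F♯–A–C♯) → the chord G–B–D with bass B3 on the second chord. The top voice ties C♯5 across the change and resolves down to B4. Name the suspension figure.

At the second chord the bass is B3. The suspended C♯5 lies a ninth above the bass; after resolving down by step to B4, the interval above the bass becomes an octave.
Suspension figures are named by those two intervals: 9–8.

9–8 suspension.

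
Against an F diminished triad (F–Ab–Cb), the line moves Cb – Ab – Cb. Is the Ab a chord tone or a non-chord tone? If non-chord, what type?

Chord tone (the third of F diminished triad).

F diminished triad contains F, Ab, Cb; Ab is the third, so it is a chord tone.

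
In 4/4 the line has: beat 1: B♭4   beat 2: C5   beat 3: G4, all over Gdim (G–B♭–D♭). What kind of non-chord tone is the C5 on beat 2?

The harmony at that moment is G diminished triad (G, B♭, D♭); C5 is not a chord tone.
It is approached by step up from B♭4 and left by leap down to G4.
Step in, leap out, on a weak beat — an escape tone.

Escape tone.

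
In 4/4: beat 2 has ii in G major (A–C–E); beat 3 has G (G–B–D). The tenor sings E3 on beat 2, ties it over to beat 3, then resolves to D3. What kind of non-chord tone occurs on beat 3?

Suspension.

The harmony at that moment is G major triad (G, B, D); E3 is not a chord tone.
It is held over (the same pitch as the preceding E3) and left by step down to D3.
Held over from the previous chord and resolving down by step — a suspension.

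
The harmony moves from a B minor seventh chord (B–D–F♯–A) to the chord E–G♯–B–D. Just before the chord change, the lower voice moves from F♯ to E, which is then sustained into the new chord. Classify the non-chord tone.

The harmony at that moment is B minor seventh chord (B, D, F♯, A); E is not a chord tone.
It is approached by step down from F♯ and then sustained as the same pitch into the next harmony.
Arriving early and becoming a chord tone when the harmony changes — an anticipation.

E is an anticipation.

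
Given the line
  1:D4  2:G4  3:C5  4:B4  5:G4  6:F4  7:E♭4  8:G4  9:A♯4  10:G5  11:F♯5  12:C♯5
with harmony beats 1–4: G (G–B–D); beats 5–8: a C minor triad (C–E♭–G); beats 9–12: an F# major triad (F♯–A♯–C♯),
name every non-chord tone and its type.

The harmony at that moment is G major triad (G, B, D); C5 is not a chord tone.
It is approached by leap up from G4 and left by step down to B4.
Leap in, step out — an appoggiatura.
The harmony at that moment is C minor triad (C, E♭, G); F4 is not a chord tone.
It is approached by step down from G4 and left by step down to E♭4.
Step in, step out in the same direction — a passing tone.
The harmony at that moment is F♯ major triad (F♯, A♯, C♯); G5 is not a chord tone.
It is approached by leap up from A♯4 and left by step down to F♯5.
Leap in, step out — an appoggiatura.

C5 (beat 3) — appoggiatura; F4 (beat 6) — passing tone; G5 (beat 10) — appoggiatura.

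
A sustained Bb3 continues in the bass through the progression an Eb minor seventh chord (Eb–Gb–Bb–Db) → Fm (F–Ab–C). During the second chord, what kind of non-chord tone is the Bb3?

The harmony at that moment is F minor triad (F, Ab, C); Bb3 is not a chord tone.
It is held over (the same pitch as the preceding Bb3) and then sustained as the same pitch into the next harmony.
Sustained through a change of harmony — a pedal tone.

Pedal tone (pedal point).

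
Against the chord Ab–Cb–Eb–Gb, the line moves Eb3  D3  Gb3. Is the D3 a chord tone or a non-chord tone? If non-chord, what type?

The harmony at that moment is Ab minor seventh chord (Ab, Cb, Eb, Gb); D3 is not a chord tone.
It is approached by step down from Eb3 and left by leap up to Gb3.
Step in, leap out — an escape tone.

Non-chord tone — an escape tone.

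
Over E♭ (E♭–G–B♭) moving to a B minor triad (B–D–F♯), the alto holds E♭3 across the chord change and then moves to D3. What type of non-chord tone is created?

The harmony at that moment is B minor triad (B, D, F♯); E♭3 is not a chord tone.
It is held over (the same pitch as the preceding E♭3) and left by step down to D3.
Held over from the previous chord and resolving down by step — a suspension.

E♭3 is a suspension.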